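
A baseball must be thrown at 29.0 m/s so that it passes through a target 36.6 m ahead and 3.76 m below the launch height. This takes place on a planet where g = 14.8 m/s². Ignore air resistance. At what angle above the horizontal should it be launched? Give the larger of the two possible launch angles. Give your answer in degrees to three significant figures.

70.8°

Trajectory: y = x tanθ − g x² (1 + tan²θ)/(2v₀²). With x = 36.6, y = −3.76, v₀ = 29.0, g = 14.8:
11.79 tan²θ − 36.6 tanθ + (8.027) = 0.
tanθ = [36.6 ± √(36.6² − 4 × 11.79 × (8.027))] / (2 × 11.79) = (36.6 ± 31.00) / 23.57, giving tanθ = 0.2375 or 2.868.
θ = 13.36° or 70.78°; the larger is 70.78°.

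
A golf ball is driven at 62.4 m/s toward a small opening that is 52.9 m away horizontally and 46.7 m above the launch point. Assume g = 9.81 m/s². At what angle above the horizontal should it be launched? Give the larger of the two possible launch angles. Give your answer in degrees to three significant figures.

Trajectory: y = x tanθ − g x² (1 + tan²θ)/(2v₀²). With x = 52.9, y = 46.7, v₀ = 62.4, g = 9.81:
3.525 tan²θ − 52.9 tanθ + (50.23) = 0.
tanθ = [52.9 ± √(52.9² − 4 × 3.525 × (50.23))] / (2 × 3.525) = (52.9 ± 45.72) / 7.050, giving tanθ = 1.019 or 13.99.
θ = 45.53° or 85.91°; the larger is 85.91°.

85.9°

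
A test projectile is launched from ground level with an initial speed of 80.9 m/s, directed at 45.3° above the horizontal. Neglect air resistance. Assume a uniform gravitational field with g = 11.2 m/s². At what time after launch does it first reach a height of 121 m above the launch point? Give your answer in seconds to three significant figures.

2.95 s

Components: vₓ = 80.90 cos 45.3° = 56.90 m/s, v_y0 = 80.90 sin 45.3° = 57.50 m/s.
Require v_y0 t − ½ g t² = 121, i.e. 5.600 t² − 57.50 t + 121 = 0.
t = [57.50 ± √(57.50² − 2·11.2·121)] / 11.2 = (57.50 ± 24.42) / 11.2, so t = 2.954 s or t = 7.314 s.
The first (ascending) time is 2.954 s.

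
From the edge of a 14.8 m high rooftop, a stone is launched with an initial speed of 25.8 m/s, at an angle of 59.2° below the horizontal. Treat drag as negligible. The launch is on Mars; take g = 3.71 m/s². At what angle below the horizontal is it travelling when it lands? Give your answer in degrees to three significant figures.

61.7°

vₓ = 25.80 cos 59.2° = 13.21 m/s; v_y0 = −22.16 m/s (downward).
The projectile lands when y = 14.8 + (−22.16) t − ½·3.71·t² = 0. Positive root: t = (−22.16 + √(22.16² + 2·3.71·14.8)) / 3.71 = (−22.16 + 24.51) / 3.71 = 0.6342 s.
At impact: v_y = v_y0 − g t = −24.51 m/s; vₓ = 13.21 m/s.
Angle below horizontal: arctan(|v_y|/vₓ) = arctan(24.51/13.21) = 61.68°.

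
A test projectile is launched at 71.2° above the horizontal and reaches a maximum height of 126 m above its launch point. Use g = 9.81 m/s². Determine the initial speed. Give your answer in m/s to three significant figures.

52.5 m/s

At the peak v_y = 0, so v_y0 = √(2gH) = √(2 × 9.81 × 126) = 49.72 m/s.
v_y0 = v₀ sin θ ⇒ v₀ = 49.72 / sin 71.2° = 52.52 m/s.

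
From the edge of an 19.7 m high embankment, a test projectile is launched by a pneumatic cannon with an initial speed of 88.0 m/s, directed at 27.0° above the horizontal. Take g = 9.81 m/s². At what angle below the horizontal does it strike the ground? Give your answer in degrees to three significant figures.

Components: vₓ = 88.00 cos 27.0° = 78.41 m/s, v_y0 = 88.00 sin 27.0° = 39.95 m/s.
With up positive and y = 0 at the ground: y(t) = 19.7 + (39.95) t − 4.905 t². Setting y = 0 and taking the positive root: t = [39.95 + √(39.95² + 2·9.81·19.7)] / 9.81 = (39.95 + 44.53) / 9.81 = 8.611 s.
At impact: v_y = v_y0 − g t = −44.53 m/s; vₓ = 78.41 m/s.
Angle below horizontal: arctan(|v_y|/vₓ) = arctan(44.53/78.41) = 29.59°.

29.6°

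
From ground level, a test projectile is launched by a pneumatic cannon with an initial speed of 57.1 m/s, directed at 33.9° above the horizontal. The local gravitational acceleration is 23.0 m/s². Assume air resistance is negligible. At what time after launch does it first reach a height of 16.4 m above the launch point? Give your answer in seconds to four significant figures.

0.6838 s

vₓ = 57.10 cos 33.9° = 47.39 m/s; v_y0 = 57.10 sin 33.9° = 31.85 m/s.
Set y = v_y0 t − ½ g t² = 16.4: 11.50 t² − 31.85 t + 16.4 = 0.
Quadratic formula: t = (31.85 ± √259.85) / 23.0 = (31.85 ± 16.12) / 23.0 → t = 0.6838 s or 2.086 s.
The first (ascending) time is 0.6838 s.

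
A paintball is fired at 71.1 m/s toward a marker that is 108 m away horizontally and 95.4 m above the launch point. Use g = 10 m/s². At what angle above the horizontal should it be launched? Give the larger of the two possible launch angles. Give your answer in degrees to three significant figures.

Trajectory: y = x tanθ − g x² (1 + tan²θ)/(2v₀²). With x = 108, y = 95.4, v₀ = 71.1, g = 10.0:
11.54 tan²θ − 108 tanθ + (106.9) = 0.
tanθ = [108 ± √(108² − 4 × 11.54 × (106.9))] / (2 × 11.54) = (108 ± 82.03) / 23.07, giving tanθ = 1.125 or 8.236.
θ = 48.38° or 83.08°; the larger is 83.08°.

83.1°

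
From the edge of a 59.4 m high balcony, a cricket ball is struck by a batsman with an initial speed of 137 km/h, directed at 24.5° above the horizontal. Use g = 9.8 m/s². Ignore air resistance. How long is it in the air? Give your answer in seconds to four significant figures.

5.446 s

Convert: 137 km/h = 137/3.6 = 38.06 m/s.
Resolve: vₓ = 38.06 cos 24.5° = 34.63 m/s and v_y0 = 38.06 sin 24.5° = 15.78 m/s.
With up positive and y = 0 at the ground: y(t) = 59.4 + (15.78) t − 4.900 t². Setting y = 0 and taking the positive root: t = [15.78 + √(15.78² + 2·9.80·59.4)] / 9.80 = (15.78 + 37.59) / 9.80 = 5.446 s.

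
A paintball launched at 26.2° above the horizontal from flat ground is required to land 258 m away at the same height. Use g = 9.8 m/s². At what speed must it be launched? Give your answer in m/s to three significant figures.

Level-ground range: R = v₀² sin(2θ)/g, so v₀ = √(gR / sin 2θ).
v₀ = √(9.80 × 258 / sin 52.40°) = √(2528 / 0.7923) = √3191.3 = 56.49 m/s.

56.5 m/s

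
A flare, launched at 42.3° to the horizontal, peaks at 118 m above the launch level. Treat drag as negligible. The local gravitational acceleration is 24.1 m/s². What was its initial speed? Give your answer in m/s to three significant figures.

At the peak v_y = 0, so v_y0 = √(2gH) = √(2 × 24.1 × 118) = 75.42 m/s.
v_y0 = v₀ sin θ ⇒ v₀ = 75.42 / sin 42.3° = 112.1 m/s.

112 m/s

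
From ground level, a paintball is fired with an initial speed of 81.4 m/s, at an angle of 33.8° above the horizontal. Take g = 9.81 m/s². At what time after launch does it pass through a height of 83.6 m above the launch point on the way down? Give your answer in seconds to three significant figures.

Components: vₓ = 81.40 cos 33.8° = 67.64 m/s, v_y0 = 81.40 sin 33.8° = 45.28 m/s.
Set y = v_y0 t − ½ g t² = 83.6: 4.905 t² − 45.28 t + 83.6 = 0.
t = [45.28 ± √(45.28² − 2·9.81·83.6)] / 9.81 = (45.28 ± 20.26) / 9.81, so t = 2.551 s or t = 6.681 s.
The descending-branch root is 6.681 s.

6.68 s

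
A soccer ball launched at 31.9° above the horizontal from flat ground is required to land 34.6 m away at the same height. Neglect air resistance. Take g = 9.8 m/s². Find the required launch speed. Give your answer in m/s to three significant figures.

19.4 m/s

From R = (v₀² / g) sin 2θ: v₀ = √(gR / sin 2θ).
v₀ = √(9.80 × 34.6 / sin 63.80°) = √(339.1 / 0.8973) = √377.91 = 19.44 m/s.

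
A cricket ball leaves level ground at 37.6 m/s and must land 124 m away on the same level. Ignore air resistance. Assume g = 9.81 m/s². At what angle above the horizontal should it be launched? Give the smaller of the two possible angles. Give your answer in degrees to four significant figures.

From R = (v₀²/g) sin 2θ: sin 2θ = 9.81 × 124 / 1413.8 = 0.8604.
2θ = 59.36° or 180° − 59.36° = 120.6°, so θ = 29.68° or 60.32°.
The smaller angle is 29.68°.

29.68°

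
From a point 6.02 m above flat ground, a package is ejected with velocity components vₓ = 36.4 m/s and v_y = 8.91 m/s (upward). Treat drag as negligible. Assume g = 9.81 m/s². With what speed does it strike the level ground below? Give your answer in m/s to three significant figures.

The projectile lands when y = 6.02 + (8.910) t − ½·9.81·t² = 0. Positive root: t = (8.910 + √(8.910² + 2·9.81·6.02)) / 9.81 = (8.910 + 14.05) / 9.81 = 2.341 s.
Vertical velocity at impact: v_y = v_y0 − g t = 8.910 − 9.81 × 2.341 = −14.05 m/s.
Speed: |v| = √(vₓ² + v_y²) = √(36.40² + 14.05²) = 39.02 m/s.

39.0 m/s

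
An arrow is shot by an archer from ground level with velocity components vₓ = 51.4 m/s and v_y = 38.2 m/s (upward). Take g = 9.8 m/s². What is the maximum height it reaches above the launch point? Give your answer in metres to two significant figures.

Maximum height: H = v_y0² / (2g) = 38.20² / (2 × 9.80) = 74.45 m.

74 m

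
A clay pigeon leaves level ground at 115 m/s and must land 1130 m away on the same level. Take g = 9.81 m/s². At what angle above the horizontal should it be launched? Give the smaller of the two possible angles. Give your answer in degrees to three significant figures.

28.5°

Level-ground range R = v₀² sin(2θ)/g ⇒ sin(2θ) = gR/v₀² = 9.81 × 1130 / 115² = 0.8382.
2θ = 56.95° or 180° − 56.95° = 123.0°, so θ = 28.48° or 61.52°.
The smaller angle is 28.48°.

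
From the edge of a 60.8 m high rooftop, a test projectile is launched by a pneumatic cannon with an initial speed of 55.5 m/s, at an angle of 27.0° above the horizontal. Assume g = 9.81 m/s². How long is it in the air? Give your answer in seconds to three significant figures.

Components: vₓ = 55.50 cos 27.0° = 49.45 m/s, v_y0 = 55.50 sin 27.0° = 25.20 m/s.
With up positive and y = 0 at the ground: y(t) = 60.8 + (25.20) t − 4.905 t². Setting y = 0 and taking the positive root: t = [25.20 + √(25.20² + 2·9.81·60.8)] / 9.81 = (25.20 + 42.75) / 9.81 = 6.926 s.

6.93 s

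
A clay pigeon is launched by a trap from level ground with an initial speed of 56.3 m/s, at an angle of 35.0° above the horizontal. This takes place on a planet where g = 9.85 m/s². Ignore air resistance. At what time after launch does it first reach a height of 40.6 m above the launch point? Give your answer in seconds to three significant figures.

Resolve: vₓ = 56.30 cos 35.0° = 46.12 m/s and v_y0 = 56.30 sin 35.0° = 32.29 m/s.
Require v_y0 t − ½ g t² = 40.6, i.e. 4.925 t² − 32.29 t + 40.6 = 0.
t = [32.29 ± √(32.29² − 2·9.85·40.6)] / 9.85 = (32.29 ± 15.59) / 9.85, so t = 1.696 s or t = 4.861 s.
The first (ascending) time is 1.696 s.

1.70 s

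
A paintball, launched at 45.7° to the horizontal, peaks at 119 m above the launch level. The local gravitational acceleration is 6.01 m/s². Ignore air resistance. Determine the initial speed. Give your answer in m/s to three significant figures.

At the peak v_y = 0, so v_y0 = √(2gH) = √(2 × 6.01 × 119) = 37.82 m/s.
v_y0 = v₀ sin θ ⇒ v₀ = 37.82 / sin 45.7° = 52.84 m/s.

52.8 m/s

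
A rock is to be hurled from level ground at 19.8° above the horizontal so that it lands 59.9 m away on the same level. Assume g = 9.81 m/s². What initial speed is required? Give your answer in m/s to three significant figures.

30.4 m/s

Level-ground range: R = v₀² sin(2θ)/g, so v₀ = √(gR / sin 2θ).
v₀ = √(9.81 × 59.9 / sin 39.60°) = √(587.6 / 0.6374) = √921.87 = 30.36 m/s.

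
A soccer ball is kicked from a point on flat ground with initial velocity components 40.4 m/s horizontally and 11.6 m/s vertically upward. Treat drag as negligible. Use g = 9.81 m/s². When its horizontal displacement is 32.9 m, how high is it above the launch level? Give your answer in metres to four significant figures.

6.194 m

At x = 32.9 m, t = x/vₓ = 32.9/40.40 = 0.8144 s.
Height: y = v_y0 t − ½ g t² = 11.60 × 0.8144 − 4.905 × 0.8144² = 9.447 − 3.253 = 6.194 m.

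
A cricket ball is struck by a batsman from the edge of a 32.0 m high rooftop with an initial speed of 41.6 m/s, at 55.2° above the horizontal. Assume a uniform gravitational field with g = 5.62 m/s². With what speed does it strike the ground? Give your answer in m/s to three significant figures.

45.7 m/s

Resolve: vₓ = 41.60 cos 55.2° = 23.74 m/s and v_y0 = 41.60 sin 55.2° = 34.16 m/s.
Vertical motion (up positive, ground at y = 0): 2.810 t² − (34.16) t − 32.0 = 0, so t = (34.16 + √(34.16² + 2·5.62·32.0)) / 5.62 = (34.16 + 39.07) / 5.62 = 13.03 s.
Vertical velocity at impact: v_y = v_y0 − g t = 34.16 − 5.62 × 13.03 = −39.07 m/s.
Speed: |v| = √(vₓ² + v_y²) = √(23.74² + 39.07²) = 45.72 m/s.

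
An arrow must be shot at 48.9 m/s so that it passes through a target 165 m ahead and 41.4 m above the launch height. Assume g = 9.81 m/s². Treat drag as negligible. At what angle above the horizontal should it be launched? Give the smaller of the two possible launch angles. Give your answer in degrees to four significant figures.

Trajectory: y = x tanθ − g x² (1 + tan²θ)/(2v₀²). With x = 165, y = 41.4, v₀ = 48.9, g = 9.81:
55.85 tan²θ − 165 tanθ + (97.25) = 0.
tanθ = [165 ± √(165² − 4 × 55.85 × (97.25))] / (2 × 55.85) = (165 ± 74.18) / 111.7, giving tanθ = 0.8132 or 2.141.
θ = 39.12° or 64.97°; the smaller is 39.12°.

39.12°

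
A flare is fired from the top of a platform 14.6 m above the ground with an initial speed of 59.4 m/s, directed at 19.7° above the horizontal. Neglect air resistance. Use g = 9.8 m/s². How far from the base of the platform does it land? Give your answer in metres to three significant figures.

vₓ = 59.40 cos 19.7° = 55.92 m/s; v_y0 = 59.40 sin 19.7° = 20.02 m/s.
The projectile lands when y = 14.6 + (20.02) t − ½·9.80·t² = 0. Positive root: t = (20.02 + √(20.02² + 2·9.80·14.6)) / 9.80 = (20.02 + 26.21) / 9.80 = 4.718 s.
Horizontal distance: R = vₓ t = 55.92 × 4.718 = 263.8 m.

264 m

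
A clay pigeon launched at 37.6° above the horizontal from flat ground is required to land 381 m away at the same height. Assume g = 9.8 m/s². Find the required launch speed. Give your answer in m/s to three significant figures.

Level-ground range: R = v₀² sin(2θ)/g, so v₀ = √(gR / sin 2θ).
v₀ = √(9.80 × 381 / sin 75.20°) = √(3734 / 0.9668) = √3861.9 = 62.14 m/s.

62.1 m/s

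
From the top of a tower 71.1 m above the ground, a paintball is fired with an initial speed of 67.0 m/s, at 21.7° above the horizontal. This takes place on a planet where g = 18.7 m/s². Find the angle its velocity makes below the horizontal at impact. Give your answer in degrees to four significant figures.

Components: vₓ = 67.00 cos 21.7° = 62.25 m/s, v_y0 = 67.00 sin 21.7° = 24.77 m/s.
Vertical motion (up positive, ground at y = 0): 9.350 t² − (24.77) t − 71.1 = 0, so t = (24.77 + √(24.77² + 2·18.7·71.1)) / 18.7 = (24.77 + 57.21) / 18.7 = 4.384 s.
At impact: v_y = v_y0 − g t = −57.21 m/s; vₓ = 62.25 m/s.
Angle below horizontal: arctan(|v_y|/vₓ) = arctan(57.21/62.25) = 42.58°.

42.58°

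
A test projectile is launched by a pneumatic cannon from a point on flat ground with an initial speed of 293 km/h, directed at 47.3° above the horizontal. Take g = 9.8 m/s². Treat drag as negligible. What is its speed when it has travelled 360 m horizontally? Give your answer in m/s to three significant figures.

Convert: 293 km/h = 293/3.6 = 81.39 m/s.
Components: vₓ = 81.39 cos 47.3° = 55.19 m/s, v_y0 = 81.39 sin 47.3° = 59.81 m/s.
Time to reach x = 360 m: t = x/vₓ = 360/55.19 = 6.522 s.
Vertical velocity there: v_y = v_y0 − g t = 59.81 − 9.80 × 6.522 = −4.105 m/s.
Speed: √(vₓ² + v_y²) = √(55.19² + 4.105²) = 55.35 m/s.

55.3 m/s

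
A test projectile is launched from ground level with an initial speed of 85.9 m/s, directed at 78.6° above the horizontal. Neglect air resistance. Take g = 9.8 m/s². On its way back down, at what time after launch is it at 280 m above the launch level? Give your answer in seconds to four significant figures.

vₓ = 85.90 cos 78.6° = 16.98 m/s; v_y0 = 85.90 sin 78.6° = 84.21 m/s.
Height y(t) = 84.21 t − 4.900 t² = 280 gives 4.900 t² − 84.21 t + 280 = 0.
t = [84.21 ± √(84.21² − 2·9.80·280)] / 9.80 = (84.21 ± 40.03) / 9.80, so t = 4.508 s or t = 12.68 s.
The descending-branch root is 12.68 s.

12.68 s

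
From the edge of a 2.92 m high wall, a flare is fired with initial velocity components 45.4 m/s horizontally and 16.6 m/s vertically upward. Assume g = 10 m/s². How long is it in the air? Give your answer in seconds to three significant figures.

With up positive and y = 0 at the ground: y(t) = 2.92 + (16.60) t − 5.000 t². Setting y = 0 and taking the positive root: t = [16.60 + √(16.60² + 2·10.0·2.92)] / 10.0 = (16.60 + 18.27) / 10.0 = 3.487 s.

3.49 s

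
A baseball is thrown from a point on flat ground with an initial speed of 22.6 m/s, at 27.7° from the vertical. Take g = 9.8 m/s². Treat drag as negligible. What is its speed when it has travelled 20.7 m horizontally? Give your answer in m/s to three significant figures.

10.5 m/s

Components: vₓ = 22.60 sin 27.7° = 10.51 m/s, v_y0 = 22.60 cos 27.7° = 20.01 m/s.
x = vₓ t ⇒ t = 20.7/10.51 = 1.970 s.
Vertical velocity there: v_y = v_y0 − g t = 20.01 − 9.80 × 1.970 = 0.6999 m/s.
Speed: √(vₓ² + v_y²) = √(10.51² + 0.6999²) = 10.53 m/s.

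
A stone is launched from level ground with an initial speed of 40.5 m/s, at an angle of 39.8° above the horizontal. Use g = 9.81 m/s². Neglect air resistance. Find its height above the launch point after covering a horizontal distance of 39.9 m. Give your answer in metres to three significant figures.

25.2 m

Horizontal component vₓ = 40.50 cos 39.8° = 31.12 m/s; vertical v_y0 = 40.50 sin 39.8° = 25.92 m/s.
At x = 39.9 m, t = x/vₓ = 39.9/31.12 = 1.282 s.
Height: y = v_y0 t − ½ g t² = 25.92 × 1.282 − 4.905 × 1.282² = 33.24 − 8.066 = 25.18 m.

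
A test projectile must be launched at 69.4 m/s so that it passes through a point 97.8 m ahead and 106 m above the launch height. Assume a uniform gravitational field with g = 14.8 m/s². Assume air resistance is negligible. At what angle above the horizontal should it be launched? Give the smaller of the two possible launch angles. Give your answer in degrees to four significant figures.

Trajectory: y = x tanθ − g x² (1 + tan²θ)/(2v₀²). With x = 97.8, y = 106, v₀ = 69.4, g = 14.8:
14.70 tan²θ − 97.8 tanθ + (120.7) = 0.
tanθ = [97.8 ± √(97.8² − 4 × 14.70 × (120.7))] / (2 × 14.70) = (97.8 ± 49.70) / 29.39, giving tanθ = 1.637 or 5.018.
θ = 58.57° or 78.73°; the smaller is 58.57°.

58.57°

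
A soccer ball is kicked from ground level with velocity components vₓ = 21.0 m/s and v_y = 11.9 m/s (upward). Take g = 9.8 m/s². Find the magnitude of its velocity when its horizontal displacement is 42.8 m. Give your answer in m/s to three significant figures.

22.5 m/s

Time to reach x = 42.8 m: t = x/vₓ = 42.8/21.00 = 2.038 s.
Vertical velocity there: v_y = v_y0 − g t = 11.90 − 9.80 × 2.038 = −8.073 m/s.
Speed: √(vₓ² + v_y²) = √(21.00² + 8.073²) = 22.50 m/s.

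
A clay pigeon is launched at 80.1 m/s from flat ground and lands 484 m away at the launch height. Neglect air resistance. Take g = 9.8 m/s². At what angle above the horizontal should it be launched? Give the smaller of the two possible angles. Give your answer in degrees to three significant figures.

23.8°

R = v₀² sin 2θ / g gives sin 2θ = gR/v₀² = 9.80·484/80.1² = 0.7393.
2θ = 47.67° or 180° − 47.67° = 132.3°, so θ = 23.83° or 66.17°.
The smaller angle is 23.83°.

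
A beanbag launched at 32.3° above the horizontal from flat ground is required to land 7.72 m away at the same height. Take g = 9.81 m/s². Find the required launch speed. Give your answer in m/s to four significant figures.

On level ground R = v₀² sin 2θ / g ⇒ v₀ = √(gR / sin 2θ).
v₀ = √(9.81 × 7.72 / sin 64.60°) = √(75.73 / 0.9033) = √83.837 = 9.156 m/s.

9.156 m/s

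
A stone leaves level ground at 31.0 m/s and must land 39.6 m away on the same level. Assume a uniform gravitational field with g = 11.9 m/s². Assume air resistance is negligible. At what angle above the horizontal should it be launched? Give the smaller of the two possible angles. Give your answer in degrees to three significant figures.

R = v₀² sin 2θ / g gives sin 2θ = gR/v₀² = 11.9·39.6/31.0² = 0.4904.
2θ = 29.36° or 180° − 29.36° = 150.6°, so θ = 14.68° or 75.32°.
The smaller angle is 14.68°.

14.7°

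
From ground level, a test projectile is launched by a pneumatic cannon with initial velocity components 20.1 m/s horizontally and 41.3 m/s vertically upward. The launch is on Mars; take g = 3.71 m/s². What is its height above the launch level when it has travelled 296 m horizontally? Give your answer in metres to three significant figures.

x = vₓ t ⇒ t = 296/20.10 = 14.73 s.
Height: y = v_y0 t − ½ g t² = 41.30 × 14.73 − 1.855 × 14.73² = 608.2 − 402.3 = 205.9 m.

206 m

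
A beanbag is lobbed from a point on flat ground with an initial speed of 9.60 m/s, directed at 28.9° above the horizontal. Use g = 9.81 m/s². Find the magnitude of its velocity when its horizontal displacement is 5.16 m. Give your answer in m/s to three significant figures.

Resolve: vₓ = 9.600 cos 28.9° = 8.404 m/s and v_y0 = 9.600 sin 28.9° = 4.640 m/s.
At x = 5.16 m, t = x/vₓ = 5.16/8.404 = 0.6140 s.
Vertical velocity there: v_y = v_y0 − g t = 4.640 − 9.81 × 0.6140 = −1.383 m/s.
Speed: √(vₓ² + v_y²) = √(8.404² + 1.383²) = 8.518 m/s.

8.52 m/s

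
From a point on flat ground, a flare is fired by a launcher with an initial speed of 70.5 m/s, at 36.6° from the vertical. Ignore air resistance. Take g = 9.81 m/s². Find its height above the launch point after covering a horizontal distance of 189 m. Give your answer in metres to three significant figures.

155 m

vₓ = 70.50 sin 36.6° = 42.03 m/s; v_y0 = 70.50 cos 36.6° = 56.60 m/s.
Time to reach x = 189 m: t = x/vₓ = 189/42.03 = 4.496 s.
Height: y = v_y0 t − ½ g t² = 56.60 × 4.496 − 4.905 × 4.496² = 254.5 − 99.17 = 155.3 m.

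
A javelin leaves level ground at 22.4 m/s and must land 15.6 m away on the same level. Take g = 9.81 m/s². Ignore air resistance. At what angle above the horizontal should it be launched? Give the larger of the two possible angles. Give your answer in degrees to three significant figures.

R = v₀² sin 2θ / g gives sin 2θ = gR/v₀² = 9.81·15.6/22.4² = 0.3050.
2θ = 17.76° or 180° − 17.76° = 162.2°, so θ = 8.879° or 81.12°.
The larger angle is 81.12°.

81.1°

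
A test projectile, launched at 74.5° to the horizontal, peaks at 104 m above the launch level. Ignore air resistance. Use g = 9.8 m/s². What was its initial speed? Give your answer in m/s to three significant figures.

46.9 m/s

At the peak v_y = 0, so v_y0 = √(2gH) = √(2 × 9.80 × 104) = 45.15 m/s.
v_y0 = v₀ sin θ ⇒ v₀ = 45.15 / sin 74.5° = 46.85 m/s.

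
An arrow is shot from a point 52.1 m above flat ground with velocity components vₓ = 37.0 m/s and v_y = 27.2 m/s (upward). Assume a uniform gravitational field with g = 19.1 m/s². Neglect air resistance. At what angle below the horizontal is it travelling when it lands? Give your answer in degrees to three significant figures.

54.7°

The projectile lands when y = 52.1 + (27.20) t − ½·19.1·t² = 0. Positive root: t = (27.20 + √(27.20² + 2·19.1·52.1)) / 19.1 = (27.20 + 52.25) / 19.1 = 4.160 s.
At impact: v_y = v_y0 − g t = −52.25 m/s; vₓ = 37.00 m/s.
Angle below horizontal: arctan(|v_y|/vₓ) = arctan(52.25/37.00) = 54.70°.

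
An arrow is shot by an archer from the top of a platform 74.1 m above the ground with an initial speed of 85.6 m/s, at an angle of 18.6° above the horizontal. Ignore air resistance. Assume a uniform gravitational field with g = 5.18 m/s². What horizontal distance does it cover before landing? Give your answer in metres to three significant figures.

Resolve: vₓ = 85.60 cos 18.6° = 81.13 m/s and v_y0 = 85.60 sin 18.6° = 27.30 m/s.
Vertical motion (up positive, ground at y = 0): 2.590 t² − (27.30) t − 74.1 = 0, so t = (27.30 + √(27.30² + 2·5.18·74.1)) / 5.18 = (27.30 + 38.90) / 5.18 = 12.78 s.
Horizontal distance: R = vₓ t = 81.13 × 12.78 = 1037 m.

1040 m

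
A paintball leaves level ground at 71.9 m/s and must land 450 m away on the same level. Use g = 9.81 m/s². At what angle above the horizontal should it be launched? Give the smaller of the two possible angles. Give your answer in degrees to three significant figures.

Level-ground range R = v₀² sin(2θ)/g ⇒ sin(2θ) = gR/v₀² = 9.81 × 450 / 71.9² = 0.8539.
2θ = 58.64° or 180° − 58.64° = 121.4°, so θ = 29.32° or 60.68°.
The smaller angle is 29.32°.

29.3°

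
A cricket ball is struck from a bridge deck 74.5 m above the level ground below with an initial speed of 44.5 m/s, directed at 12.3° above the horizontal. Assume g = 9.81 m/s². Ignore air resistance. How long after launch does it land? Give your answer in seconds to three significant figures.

vₓ = 44.50 cos 12.3° = 43.48 m/s; v_y0 = 44.50 sin 12.3° = 9.480 m/s.
Vertical motion (up positive, ground at y = 0): 4.905 t² − (9.480) t − 74.5 = 0, so t = (9.480 + √(9.480² + 2·9.81·74.5)) / 9.81 = (9.480 + 39.39) / 9.81 = 4.982 s.

4.98 s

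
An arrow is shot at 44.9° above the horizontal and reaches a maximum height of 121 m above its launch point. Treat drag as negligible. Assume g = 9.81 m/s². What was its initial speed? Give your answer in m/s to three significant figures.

69.0 m/s

At the peak v_y = 0, so v_y0 = √(2gH) = √(2 × 9.81 × 121) = 48.72 m/s.
v_y0 = v₀ sin θ ⇒ v₀ = 48.72 / sin 44.9° = 69.03 m/s.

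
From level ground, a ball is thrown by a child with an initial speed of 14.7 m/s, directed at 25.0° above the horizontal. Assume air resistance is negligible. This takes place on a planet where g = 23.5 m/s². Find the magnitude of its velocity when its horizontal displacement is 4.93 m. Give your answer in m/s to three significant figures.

Components: vₓ = 14.70 cos 25.0° = 13.32 m/s, v_y0 = 14.70 sin 25.0° = 6.212 m/s.
x = vₓ t ⇒ t = 4.93/13.32 = 0.3700 s.
Vertical velocity there: v_y = v_y0 − g t = 6.212 − 23.5 × 0.3700 = −2.484 m/s.
Speed: √(vₓ² + v_y²) = √(13.32² + 2.484²) = 13.55 m/s.

13.6 m/s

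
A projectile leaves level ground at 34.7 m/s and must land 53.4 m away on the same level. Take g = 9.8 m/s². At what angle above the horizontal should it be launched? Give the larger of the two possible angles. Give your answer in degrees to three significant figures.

77.1°

From R = (v₀²/g) sin 2θ: sin 2θ = 9.80 × 53.4 / 1204.1 = 0.4346.
2θ = 25.76° or 180° − 25.76° = 154.2°, so θ = 12.88° or 77.12°.
The larger angle is 77.12°.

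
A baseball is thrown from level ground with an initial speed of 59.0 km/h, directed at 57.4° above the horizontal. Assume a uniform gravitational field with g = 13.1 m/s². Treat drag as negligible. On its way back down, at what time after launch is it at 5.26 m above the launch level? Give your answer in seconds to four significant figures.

Convert: 59.0 km/h = 59.0/3.6 = 16.39 m/s.
Resolve: vₓ = 16.39 cos 57.4° = 8.830 m/s and v_y0 = 16.39 sin 57.4° = 13.81 m/s.
Height y(t) = 13.81 t − 6.550 t² = 5.26 gives 6.550 t² − 13.81 t + 5.26 = 0.
t = [13.81 ± √(13.81² − 2·13.1·5.26)] / 13.1 = (13.81 ± 7.268) / 13.1, so t = 0.4992 s or t = 1.609 s.
The descending-branch root is 1.609 s.

1.609 s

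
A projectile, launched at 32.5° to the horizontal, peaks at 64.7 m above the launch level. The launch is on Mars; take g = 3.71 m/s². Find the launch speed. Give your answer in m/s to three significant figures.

At the peak v_y = 0, so v_y0 = √(2gH) = √(2 × 3.71 × 64.7) = 21.91 m/s.
v_y0 = v₀ sin θ ⇒ v₀ = 21.91 / sin 32.5° = 40.78 m/s.

40.8 m/s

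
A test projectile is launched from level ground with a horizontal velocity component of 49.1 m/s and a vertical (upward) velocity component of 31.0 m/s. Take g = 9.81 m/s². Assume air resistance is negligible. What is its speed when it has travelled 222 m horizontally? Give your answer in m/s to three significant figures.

At x = 222 m, t = x/vₓ = 222/49.10 = 4.521 s.
Vertical velocity there: v_y = v_y0 − g t = 31.00 − 9.81 × 4.521 = −13.35 m/s.
Speed: √(vₓ² + v_y²) = √(49.10² + 13.35²) = 50.88 m/s.

50.9 m/s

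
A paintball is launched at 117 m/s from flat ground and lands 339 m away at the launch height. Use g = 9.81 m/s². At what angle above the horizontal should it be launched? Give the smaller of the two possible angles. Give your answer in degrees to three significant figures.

From R = (v₀²/g) sin 2θ: sin 2θ = 9.81 × 339 / 13689 = 0.2429.
2θ = 14.06° or 180° − 14.06° = 165.9°, so θ = 7.030° or 82.97°.
The smaller angle is 7.030°.

7.03°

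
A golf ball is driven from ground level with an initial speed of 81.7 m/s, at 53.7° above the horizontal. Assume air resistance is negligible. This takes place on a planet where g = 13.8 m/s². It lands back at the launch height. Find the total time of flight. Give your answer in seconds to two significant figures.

Resolve: vₓ = 81.70 cos 53.7° = 48.37 m/s and v_y0 = 81.70 sin 53.7° = 65.84 m/s.
It returns to y = 0 when t = 2 v_y0 / g = 2(65.84)/13.8 = 9.543 s.

9.5 s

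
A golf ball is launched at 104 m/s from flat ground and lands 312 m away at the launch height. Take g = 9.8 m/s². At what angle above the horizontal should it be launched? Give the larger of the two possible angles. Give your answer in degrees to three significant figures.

From R = (v₀²/g) sin 2θ: sin 2θ = 9.80 × 312 / 10816 = 0.2827.
2θ = 16.42° or 180° − 16.42° = 163.6°, so θ = 8.210° or 81.79°.
The larger angle is 81.79°.

81.8°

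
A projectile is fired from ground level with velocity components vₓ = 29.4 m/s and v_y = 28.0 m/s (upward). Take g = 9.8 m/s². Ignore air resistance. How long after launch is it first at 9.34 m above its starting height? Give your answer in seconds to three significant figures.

Height y(t) = 28.00 t − 4.900 t² = 9.34 gives 4.900 t² − 28.00 t + 9.34 = 0.
t = [28.00 ± √(28.00² − 2·9.80·9.34)] / 9.80 = (28.00 ± 24.51) / 9.80, so t = 0.3557 s or t = 5.359 s.
The first (ascending) time is 0.3557 s.

0.356 s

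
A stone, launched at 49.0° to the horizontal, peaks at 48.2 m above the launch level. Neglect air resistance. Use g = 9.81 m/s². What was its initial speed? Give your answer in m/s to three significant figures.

40.7 m/s

At the peak v_y = 0, so v_y0 = √(2gH) = √(2 × 9.81 × 48.2) = 30.75 m/s.
v_y0 = v₀ sin θ ⇒ v₀ = 30.75 / sin 49.0° = 40.75 m/s.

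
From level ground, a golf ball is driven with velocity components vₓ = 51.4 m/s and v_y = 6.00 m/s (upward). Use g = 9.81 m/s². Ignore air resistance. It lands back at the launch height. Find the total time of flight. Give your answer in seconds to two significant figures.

1.2 s

It returns to y = 0 when t = 2 v_y0 / g = 2(6.000)/9.81 = 1.223 s.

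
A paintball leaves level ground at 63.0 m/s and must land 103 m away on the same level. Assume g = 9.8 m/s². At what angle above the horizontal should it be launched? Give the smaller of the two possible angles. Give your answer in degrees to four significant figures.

7.367°

R = v₀² sin 2θ / g gives sin 2θ = gR/v₀² = 9.80·103/63.0² = 0.2543.
2θ = 14.73° or 180° − 14.73° = 165.3°, so θ = 7.367° or 82.63°.
The smaller angle is 7.367°.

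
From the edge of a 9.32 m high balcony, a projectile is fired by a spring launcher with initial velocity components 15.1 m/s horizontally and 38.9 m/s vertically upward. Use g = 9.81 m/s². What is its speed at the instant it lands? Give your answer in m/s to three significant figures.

With up positive and y = 0 at the ground: y(t) = 9.32 + (38.90) t − 4.905 t². Setting y = 0 and taking the positive root: t = [38.90 + √(38.90² + 2·9.81·9.32)] / 9.81 = (38.90 + 41.18) / 9.81 = 8.163 s.
Vertical velocity at impact: v_y = v_y0 − g t = 38.90 − 9.81 × 8.163 = −41.18 m/s.
Speed: |v| = √(vₓ² + v_y²) = √(15.10² + 41.18²) = 43.86 m/s.

43.9 m/s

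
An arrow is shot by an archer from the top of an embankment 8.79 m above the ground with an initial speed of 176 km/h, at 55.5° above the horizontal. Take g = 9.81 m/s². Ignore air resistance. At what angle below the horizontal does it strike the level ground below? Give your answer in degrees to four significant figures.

56.84°

Convert: 176 km/h = 176/3.6 = 48.89 m/s.
Horizontal component vₓ = 48.89 cos 55.5° = 27.69 m/s; vertical v_y0 = 48.89 sin 55.5° = 40.29 m/s.
With up positive and y = 0 at the ground: y(t) = 8.79 + (40.29) t − 4.905 t². Setting y = 0 and taking the positive root: t = [40.29 + √(40.29² + 2·9.81·8.79)] / 9.81 = (40.29 + 42.38) / 9.81 = 8.427 s.
At impact: v_y = v_y0 − g t = −42.38 m/s; vₓ = 27.69 m/s.
Angle below horizontal: arctan(|v_y|/vₓ) = arctan(42.38/27.69) = 56.84°.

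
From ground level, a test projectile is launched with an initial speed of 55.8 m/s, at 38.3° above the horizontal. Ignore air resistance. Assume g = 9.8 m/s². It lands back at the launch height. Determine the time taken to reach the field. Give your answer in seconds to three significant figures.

7.06 s

vₓ = 55.80 cos 38.3° = 43.79 m/s; v_y0 = 55.80 sin 38.3° = 34.58 m/s.
It returns to y = 0 when t = 2 v_y0 / g = 2(34.58)/9.80 = 7.058 s.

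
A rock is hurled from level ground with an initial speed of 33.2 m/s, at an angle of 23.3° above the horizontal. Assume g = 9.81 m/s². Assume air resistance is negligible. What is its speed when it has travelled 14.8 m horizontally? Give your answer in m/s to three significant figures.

Components: vₓ = 33.20 cos 23.3° = 30.49 m/s, v_y0 = 33.20 sin 23.3° = 13.13 m/s.
x = vₓ t ⇒ t = 14.8/30.49 = 0.4854 s.
Vertical velocity there: v_y = v_y0 − g t = 13.13 − 9.81 × 0.4854 = 8.371 m/s.
Speed: √(vₓ² + v_y²) = √(30.49² + 8.371²) = 31.62 m/s.

31.6 m/s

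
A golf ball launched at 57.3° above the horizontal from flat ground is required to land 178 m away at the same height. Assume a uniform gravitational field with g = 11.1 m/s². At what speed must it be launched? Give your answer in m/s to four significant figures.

46.62 m/s

Level-ground range: R = v₀² sin(2θ)/g, so v₀ = √(gR / sin 2θ).
v₀ = √(11.1 × 178 / sin 114.6°) = √(1976 / 0.9092) = √2173.0 = 46.62 m/s.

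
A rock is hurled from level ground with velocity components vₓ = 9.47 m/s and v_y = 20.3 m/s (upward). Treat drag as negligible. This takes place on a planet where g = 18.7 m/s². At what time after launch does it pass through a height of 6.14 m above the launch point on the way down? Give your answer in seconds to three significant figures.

Set y = v_y0 t − ½ g t² = 6.14: 9.350 t² − 20.30 t + 6.14 = 0.
t = [20.30 ± √(20.30² − 2·18.7·6.14)] / 18.7 = (20.30 ± 13.51) / 18.7, so t = 0.3632 s or t = 1.808 s.
The descending-branch root is 1.808 s.

1.81 s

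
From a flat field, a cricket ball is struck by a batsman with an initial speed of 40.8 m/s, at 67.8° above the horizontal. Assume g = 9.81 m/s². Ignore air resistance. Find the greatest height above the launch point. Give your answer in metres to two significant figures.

73 m

Resolve: vₓ = 40.80 cos 67.8° = 15.42 m/s and v_y0 = 40.80 sin 67.8° = 37.78 m/s.
Peak height H = v_y0² / (2g) = 1427.0 / 19.62 = 72.73 m.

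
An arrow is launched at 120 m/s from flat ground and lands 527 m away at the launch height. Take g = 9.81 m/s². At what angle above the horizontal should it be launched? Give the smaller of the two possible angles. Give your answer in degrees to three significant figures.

10.5°

R = v₀² sin 2θ / g gives sin 2θ = gR/v₀² = 9.81·527/120² = 0.3590.
2θ = 21.04° or 180° − 21.04° = 159.0°, so θ = 10.52° or 79.48°.
The smaller angle is 10.52°.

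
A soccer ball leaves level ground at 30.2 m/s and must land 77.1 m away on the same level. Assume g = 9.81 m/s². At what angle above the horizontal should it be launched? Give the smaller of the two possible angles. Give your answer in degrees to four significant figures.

28.01°

From R = (v₀²/g) sin 2θ: sin 2θ = 9.81 × 77.1 / 912.04 = 0.8293.
2θ = 56.03° or 180° − 56.03° = 124.0°, so θ = 28.01° or 61.99°.
The smaller angle is 28.01°.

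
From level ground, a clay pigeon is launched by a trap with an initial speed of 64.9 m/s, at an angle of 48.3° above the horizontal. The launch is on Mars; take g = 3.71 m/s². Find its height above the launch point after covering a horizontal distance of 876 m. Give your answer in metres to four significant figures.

vₓ = 64.90 cos 48.3° = 43.17 m/s; v_y0 = 64.90 sin 48.3° = 48.46 m/s.
Time to reach x = 876 m: t = x/vₓ = 876/43.17 = 20.29 s.
Height: y = v_y0 t − ½ g t² = 48.46 × 20.29 − 1.855 × 20.29² = 983.2 − 763.7 = 219.5 m.

219.5 m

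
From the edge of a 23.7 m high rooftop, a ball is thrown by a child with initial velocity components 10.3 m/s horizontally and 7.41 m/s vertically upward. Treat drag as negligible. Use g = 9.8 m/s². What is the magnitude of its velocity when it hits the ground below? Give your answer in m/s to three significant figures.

25.0 m/s

The projectile lands when y = 23.7 + (7.410) t − ½·9.80·t² = 0. Positive root: t = (7.410 + √(7.410² + 2·9.80·23.7)) / 9.80 = (7.410 + 22.79) / 9.80 = 3.082 s.
Vertical velocity at impact: v_y = v_y0 − g t = 7.410 − 9.80 × 3.082 = −22.79 m/s.
Speed: |v| = √(vₓ² + v_y²) = √(10.30² + 22.79²) = 25.01 m/s.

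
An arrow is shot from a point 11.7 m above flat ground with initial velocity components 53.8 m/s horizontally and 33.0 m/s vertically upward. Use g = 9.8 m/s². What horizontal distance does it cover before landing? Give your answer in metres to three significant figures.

With up positive and y = 0 at the ground: y(t) = 11.7 + (33.00) t − 4.900 t². Setting y = 0 and taking the positive root: t = [33.00 + √(33.00² + 2·9.80·11.7)] / 9.80 = (33.00 + 36.31) / 9.80 = 7.072 s.
Horizontal distance: R = vₓ t = 53.80 × 7.072 = 380.5 m.

380 m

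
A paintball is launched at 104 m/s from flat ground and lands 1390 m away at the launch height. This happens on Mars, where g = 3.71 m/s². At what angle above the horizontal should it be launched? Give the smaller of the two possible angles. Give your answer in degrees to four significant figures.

From R = (v₀²/g) sin 2θ: sin 2θ = 3.71 × 1390 / 10816 = 0.4768.
2θ = 28.48° or 180° − 28.48° = 151.5°, so θ = 14.24° or 75.76°.
The smaller angle is 14.24°.

14.24°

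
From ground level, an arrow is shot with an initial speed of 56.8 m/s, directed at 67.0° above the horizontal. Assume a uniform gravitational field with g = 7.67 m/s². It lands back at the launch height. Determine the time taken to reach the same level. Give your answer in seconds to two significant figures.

14 s

vₓ = 56.80 cos 67.0° = 22.19 m/s; v_y0 = 56.80 sin 67.0° = 52.28 m/s.
It returns to y = 0 when t = 2 v_y0 / g = 2(52.28)/7.67 = 13.63 s.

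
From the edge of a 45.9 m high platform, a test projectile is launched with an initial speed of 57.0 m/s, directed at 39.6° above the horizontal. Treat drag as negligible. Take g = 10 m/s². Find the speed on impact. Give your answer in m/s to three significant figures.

Horizontal component vₓ = 57.00 cos 39.6° = 43.92 m/s; vertical v_y0 = 57.00 sin 39.6° = 36.33 m/s.
Vertical motion (up positive, ground at y = 0): 5.000 t² − (36.33) t − 45.9 = 0, so t = (36.33 + √(36.33² + 2·10.0·45.9)) / 10.0 = (36.33 + 47.31) / 10.0 = 8.364 s.
Vertical velocity at impact: v_y = v_y0 − g t = 36.33 − 10.0 × 8.364 = −47.31 m/s.
Speed: |v| = √(vₓ² + v_y²) = √(43.92² + 47.31²) = 64.55 m/s.

64.6 m/s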